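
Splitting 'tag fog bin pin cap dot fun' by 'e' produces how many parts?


Splitting by 'e' breaks the string at each occurrence of the separator.
Text: 'tag fog bin pin cap dot fun'
Parts after split:
  Part 1: 'tag fog bin pin cap dot fun'
Total parts: 1

1


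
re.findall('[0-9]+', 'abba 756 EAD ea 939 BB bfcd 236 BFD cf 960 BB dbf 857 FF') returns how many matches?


Pattern '[0-9]+' finds one or more digits.
Text: 'abba 756 EAD ea 939 BB bfcd 236 BFD cf 960 BB dbf 857 FF'
Scanning for matches:
  Match 1: '756'
  Match 2: '939'
  Match 3: '236'
  Match 4: '960'
  Match 5: '857'
Total matches: 5

5


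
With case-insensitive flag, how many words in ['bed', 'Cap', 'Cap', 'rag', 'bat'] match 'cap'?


Case-insensitive matching: compare each word's lowercase form to 'cap'.
  'bed' -> lower='bed' -> no
  'Cap' -> lower='cap' -> MATCH
  'Cap' -> lower='cap' -> MATCH
  'rag' -> lower='rag' -> no
  'bat' -> lower='bat' -> no
Matches: ['Cap', 'Cap']
Count: 2

2


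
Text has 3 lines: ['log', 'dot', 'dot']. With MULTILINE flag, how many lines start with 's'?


With MULTILINE flag, ^ matches the start of each line.
Lines: ['log', 'dot', 'dot']
Checking which lines start with 's':
  Line 1: 'log' -> no
  Line 2: 'dot' -> no
  Line 3: 'dot' -> no
Matching lines: []
Count: 0

0


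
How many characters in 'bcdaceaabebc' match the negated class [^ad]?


Negated class [^ad] matches any char NOT in {a, d}
Scanning 'bcdaceaabebc':
  pos 0: 'b' -> MATCH
  pos 1: 'c' -> MATCH
  pos 2: 'd' -> no (excluded)
  pos 3: 'a' -> no (excluded)
  pos 4: 'c' -> MATCH
  pos 5: 'e' -> MATCH
  pos 6: 'a' -> no (excluded)
  pos 7: 'a' -> no (excluded)
  pos 8: 'b' -> MATCH
  pos 9: 'e' -> MATCH
  pos 10: 'b' -> MATCH
  pos 11: 'c' -> MATCH
Total matches: 8

8


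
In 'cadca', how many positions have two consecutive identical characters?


Looking for consecutive identical characters in 'cadca':
  pos 0-1: 'c' vs 'a' -> different
  pos 1-2: 'a' vs 'd' -> different
  pos 2-3: 'd' vs 'c' -> different
  pos 3-4: 'c' vs 'a' -> different
Consecutive identical pairs: []
Count: 0

0


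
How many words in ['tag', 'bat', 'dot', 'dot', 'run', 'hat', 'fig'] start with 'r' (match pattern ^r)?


Pattern ^r anchors to start of word. Check which words begin with 'r':
  'tag' -> no
  'bat' -> no
  'dot' -> no
  'dot' -> no
  'run' -> MATCH (starts with 'r')
  'hat' -> no
  'fig' -> no
Matching words: ['run']
Count: 1

1


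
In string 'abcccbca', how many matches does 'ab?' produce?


Pattern 'ab?' matches 'a' optionally followed by 'b'.
String: 'abcccbca'
Scanning left to right for 'a' then checking next char:
  Match 1: 'ab' (a followed by b)
  Match 2: 'a' (a not followed by b)
Total matches: 2

2


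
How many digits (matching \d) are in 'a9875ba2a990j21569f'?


\d matches any digit 0-9.
Scanning 'a9875ba2a990j21569f':
  pos 1: '9' -> DIGIT
  pos 2: '8' -> DIGIT
  pos 3: '7' -> DIGIT
  pos 4: '5' -> DIGIT
  pos 7: '2' -> DIGIT
  pos 9: '9' -> DIGIT
  pos 10: '9' -> DIGIT
  pos 11: '0' -> DIGIT
  pos 13: '2' -> DIGIT
  pos 14: '1' -> DIGIT
  pos 15: '5' -> DIGIT
  pos 16: '6' -> DIGIT
  pos 17: '9' -> DIGIT
Digits found: ['9', '8', '7', '5', '2', '9', '9', '0', '2', '1', '5', '6', '9']
Total: 13

13


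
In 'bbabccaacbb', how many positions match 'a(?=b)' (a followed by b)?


Lookahead 'a(?=b)' matches 'a' only when followed by 'b'.
String: 'bbabccaacbb'
Checking each position where char is 'a':
  pos 2: 'a' -> MATCH (next='b')
  pos 6: 'a' -> no (next='a')
  pos 7: 'a' -> no (next='c')
Matching positions: [2]
Count: 1

1


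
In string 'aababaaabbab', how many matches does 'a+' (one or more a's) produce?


Pattern 'a+' matches one or more consecutive a's.
String: 'aababaaabbab'
Scanning for runs of a:
  Match 1: 'aa' (length 2)
  Match 2: 'a' (length 1)
  Match 3: 'aaa' (length 3)
  Match 4: 'a' (length 1)
Total matches: 4

4


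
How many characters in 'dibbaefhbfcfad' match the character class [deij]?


Character class [deij] matches any of: {d, e, i, j}
Scanning string 'dibbaefhbfcfad' character by character:
  pos 0: 'd' -> MATCH
  pos 1: 'i' -> MATCH
  pos 2: 'b' -> no
  pos 3: 'b' -> no
  pos 4: 'a' -> no
  pos 5: 'e' -> MATCH
  pos 6: 'f' -> no
  pos 7: 'h' -> no
  pos 8: 'b' -> no
  pos 9: 'f' -> no
  pos 10: 'c' -> no
  pos 11: 'f' -> no
  pos 12: 'a' -> no
  pos 13: 'd' -> MATCH
Total matches: 4

4


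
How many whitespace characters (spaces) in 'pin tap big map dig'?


\s matches whitespace characters (spaces, tabs, etc.).
Text: 'pin tap big map dig'
This text has 5 words separated by spaces.
Number of spaces = number of words - 1 = 5 - 1 = 4

4


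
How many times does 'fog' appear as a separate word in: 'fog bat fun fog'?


Scanning each word for exact match 'fog':
  Word 1: 'fog' -> MATCH
  Word 2: 'bat' -> no
  Word 3: 'fun' -> no
  Word 4: 'fog' -> MATCH
Total matches: 2

2


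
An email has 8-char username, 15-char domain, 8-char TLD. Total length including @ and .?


An email address has format: username@domain.tld
Username length: 8
'@' character: 1
Domain length: 15
'.' character: 1
TLD length: 8
Total = 8 + 1 + 15 + 1 + 8 = 33

33


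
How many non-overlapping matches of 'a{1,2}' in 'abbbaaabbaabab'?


Pattern 'a{1,2}' matches between 1 and 2 consecutive a's (greedy).
String: 'abbbaaabbaabab'
Finding runs of a's and applying greedy matching:
  Run at pos 0: 'a' (length 1)
  Run at pos 4: 'aaa' (length 3)
  Run at pos 9: 'aa' (length 2)
  Run at pos 12: 'a' (length 1)
Matches: ['a', 'aa', 'a', 'aa', 'a']
Count: 5

5


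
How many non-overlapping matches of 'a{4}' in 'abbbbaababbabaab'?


Pattern 'a{4}' matches exactly 4 consecutive a's (greedy, non-overlapping).
String: 'abbbbaababbabaab'
Scanning for runs of a's:
  Run at pos 0: 'a' (length 1) -> 0 match(es)
  Run at pos 5: 'aa' (length 2) -> 0 match(es)
  Run at pos 8: 'a' (length 1) -> 0 match(es)
  Run at pos 11: 'a' (length 1) -> 0 match(es)
  Run at pos 13: 'aa' (length 2) -> 0 match(es)
Matches found: []
Total: 0

0


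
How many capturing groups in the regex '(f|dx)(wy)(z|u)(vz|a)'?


To count capturing groups, count each '(' that starts a group.
Pattern: '(f|dx)(wy)(z|u)(vz|a)'
Walking through the pattern:
  Position 0: '(' -> group #1
  Position 6: '(' -> group #2
  Position 10: '(' -> group #3
  Position 15: '(' -> group #4
Total capturing groups: 4

4


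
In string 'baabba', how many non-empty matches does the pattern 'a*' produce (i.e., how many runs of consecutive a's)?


Pattern 'a*' matches zero or more a's. We want non-empty runs of consecutive a's.
String: 'baabba'
Walking through the string to find runs of a's:
  Run 1: positions 1-2 -> 'aa'
  Run 2: positions 5-5 -> 'a'
Non-empty runs found: ['aa', 'a']
Count: 2

2


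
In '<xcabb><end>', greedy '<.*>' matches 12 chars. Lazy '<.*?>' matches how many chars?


Greedy '<.*>' tries to match as MUCH as possible.
Lazy '<.*?>' tries to match as LITTLE as possible.

String: '<xcabb><end>'
Greedy '<.*>' starts at first '<' and extends to the LAST '>': '<xcabb><end>' (12 chars)
Lazy '<.*?>' starts at first '<' and stops at the FIRST '>': '<xcabb>' (7 chars)

7


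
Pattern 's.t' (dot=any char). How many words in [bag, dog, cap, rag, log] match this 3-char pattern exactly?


Pattern 's.t' means: starts with 's', any single char, ends with 't'.
Checking each word (must be exactly 3 chars):
  'bag' (len=3): no
  'dog' (len=3): no
  'cap' (len=3): no
  'rag' (len=3): no
  'log' (len=3): no
Matching words: []
Total: 0

0


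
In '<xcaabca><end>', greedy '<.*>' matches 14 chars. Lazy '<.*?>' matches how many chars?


Greedy '<.*>' tries to match as MUCH as possible.
Lazy '<.*?>' tries to match as LITTLE as possible.

String: '<xcaabca><end>'
Greedy '<.*>' starts at first '<' and extends to the LAST '>': '<xcaabca><end>' (14 chars)
Lazy '<.*?>' starts at first '<' and stops at the FIRST '>': '<xcaabca>' (9 chars)

9


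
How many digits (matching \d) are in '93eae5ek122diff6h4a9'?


\d matches any digit 0-9.
Scanning '93eae5ek122diff6h4a9':
  pos 0: '9' -> DIGIT
  pos 1: '3' -> DIGIT
  pos 5: '5' -> DIGIT
  pos 8: '1' -> DIGIT
  pos 9: '2' -> DIGIT
  pos 10: '2' -> DIGIT
  pos 15: '6' -> DIGIT
  pos 17: '4' -> DIGIT
  pos 19: '9' -> DIGIT
Digits found: ['9', '3', '5', '1', '2', '2', '6', '4', '9']
Total: 9

9


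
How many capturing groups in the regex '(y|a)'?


To count capturing groups, count each '(' that starts a group.
Pattern: '(y|a)'
Walking through the pattern:
  Position 0: '(' -> group #1
Total capturing groups: 1

1


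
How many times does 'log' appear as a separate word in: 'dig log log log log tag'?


Scanning each word for exact match 'log':
  Word 1: 'dig' -> no
  Word 2: 'log' -> MATCH
  Word 3: 'log' -> MATCH
  Word 4: 'log' -> MATCH
  Word 5: 'log' -> MATCH
  Word 6: 'tag' -> no
Total matches: 4

4


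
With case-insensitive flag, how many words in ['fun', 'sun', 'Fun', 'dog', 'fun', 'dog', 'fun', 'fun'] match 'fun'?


Case-insensitive matching: compare each word's lowercase form to 'fun'.
  'fun' -> lower='fun' -> MATCH
  'sun' -> lower='sun' -> no
  'Fun' -> lower='fun' -> MATCH
  'dog' -> lower='dog' -> no
  'fun' -> lower='fun' -> MATCH
  'dog' -> lower='dog' -> no
  'fun' -> lower='fun' -> MATCH
  'fun' -> lower='fun' -> MATCH
Matches: ['fun', 'Fun', 'fun', 'fun', 'fun']
Count: 5

5


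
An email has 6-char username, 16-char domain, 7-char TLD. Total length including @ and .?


An email address has format: username@domain.tld
Username length: 6
'@' character: 1
Domain length: 16
'.' character: 1
TLD length: 7
Total = 6 + 1 + 16 + 1 + 7 = 31

31


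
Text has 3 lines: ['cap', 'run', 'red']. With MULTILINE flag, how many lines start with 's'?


With MULTILINE flag, ^ matches the start of each line.
Lines: ['cap', 'run', 'red']
Checking which lines start with 's':
  Line 1: 'cap' -> no
  Line 2: 'run' -> no
  Line 3: 'red' -> no
Matching lines: []
Count: 0

0


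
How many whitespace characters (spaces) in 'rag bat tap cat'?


\s matches whitespace characters (spaces, tabs, etc.).
Text: 'rag bat tap cat'
This text has 4 words separated by spaces.
Number of spaces = number of words - 1 = 4 - 1 = 3

3


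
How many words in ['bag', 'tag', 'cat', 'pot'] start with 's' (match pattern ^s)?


Pattern ^s anchors to start of word. Check which words begin with 's':
  'bag' -> no
  'tag' -> no
  'cat' -> no
  'pot' -> no
Matching words: []
Count: 0

0


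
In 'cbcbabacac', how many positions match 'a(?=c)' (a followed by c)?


Lookahead 'a(?=c)' matches 'a' only when followed by 'c'.
String: 'cbcbabacac'
Checking each position where char is 'a':
  pos 4: 'a' -> no (next='b')
  pos 6: 'a' -> MATCH (next='c')
  pos 8: 'a' -> MATCH (next='c')
Matching positions: [6, 8]
Count: 2

2


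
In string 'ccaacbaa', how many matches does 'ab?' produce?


Pattern 'ab?' matches 'a' optionally followed by 'b'.
String: 'ccaacbaa'
Scanning left to right for 'a' then checking next char:
  Match 1: 'a' (a not followed by b)
  Match 2: 'a' (a not followed by b)
  Match 3: 'a' (a not followed by b)
  Match 4: 'a' (a not followed by b)
Total matches: 4

4


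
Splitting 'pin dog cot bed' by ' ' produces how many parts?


Splitting by ' ' breaks the string at each occurrence of the separator.
Text: 'pin dog cot bed'
Parts after split:
  Part 1: 'pin'
  Part 2: 'dog'
  Part 3: 'cot'
  Part 4: 'bed'
Total parts: 4

4


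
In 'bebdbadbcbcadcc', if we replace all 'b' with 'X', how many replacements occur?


re.sub('b', 'X', text) replaces every occurrence of 'b' with 'X'.
Text: 'bebdbadbcbcadcc'
Scanning for 'b':
  pos 0: 'b' -> replacement #1
  pos 2: 'b' -> replacement #2
  pos 4: 'b' -> replacement #3
  pos 7: 'b' -> replacement #4
  pos 9: 'b' -> replacement #5
Total replacements: 5

5


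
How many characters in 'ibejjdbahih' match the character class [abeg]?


Character class [abeg] matches any of: {a, b, e, g}
Scanning string 'ibejjdbahih' character by character:
  pos 0: 'i' -> no
  pos 1: 'b' -> MATCH
  pos 2: 'e' -> MATCH
  pos 3: 'j' -> no
  pos 4: 'j' -> no
  pos 5: 'd' -> no
  pos 6: 'b' -> MATCH
  pos 7: 'a' -> MATCH
  pos 8: 'h' -> no
  pos 9: 'i' -> no
  pos 10: 'h' -> no
Total matches: 4

4


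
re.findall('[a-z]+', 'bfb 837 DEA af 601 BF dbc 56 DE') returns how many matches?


Pattern '[a-z]+' finds one or more lowercase letters.
Text: 'bfb 837 DEA af 601 BF dbc 56 DE'
Scanning for matches:
  Match 1: 'bfb'
  Match 2: 'af'
  Match 3: 'dbc'
Total matches: 3

3


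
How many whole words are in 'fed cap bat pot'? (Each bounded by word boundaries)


Word boundaries (\b) mark the start/end of each word.
Text: 'fed cap bat pot'
Splitting by whitespace:
  Word 1: 'fed'
  Word 2: 'cap'
  Word 3: 'bat'
  Word 4: 'pot'
Total whole words: 4

4


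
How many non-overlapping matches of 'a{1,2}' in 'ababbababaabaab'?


Pattern 'a{1,2}' matches between 1 and 2 consecutive a's (greedy).
String: 'ababbababaabaab'
Finding runs of a's and applying greedy matching:
  Run at pos 0: 'a' (length 1)
  Run at pos 2: 'a' (length 1)
  Run at pos 5: 'a' (length 1)
  Run at pos 7: 'a' (length 1)
  Run at pos 9: 'aa' (length 2)
  Run at pos 12: 'aa' (length 2)
Matches: ['a', 'a', 'a', 'a', 'aa', 'aa']
Count: 6

6


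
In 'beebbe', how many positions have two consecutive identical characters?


Looking for consecutive identical characters in 'beebbe':
  pos 0-1: 'b' vs 'e' -> different
  pos 1-2: 'e' vs 'e' -> MATCH ('ee')
  pos 2-3: 'e' vs 'b' -> different
  pos 3-4: 'b' vs 'b' -> MATCH ('bb')
  pos 4-5: 'b' vs 'e' -> different
Consecutive identical pairs: ['ee', 'bb']
Count: 2

2


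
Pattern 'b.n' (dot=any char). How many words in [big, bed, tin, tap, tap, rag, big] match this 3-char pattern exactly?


Pattern 'b.n' means: starts with 'b', any single char, ends with 'n'.
Checking each word (must be exactly 3 chars):
  'big' (len=3): no
  'bed' (len=3): no
  'tin' (len=3): no
  'tap' (len=3): no
  'tap' (len=3): no
  'rag' (len=3): no
  'big' (len=3): no
Matching words: []
Total: 0

0


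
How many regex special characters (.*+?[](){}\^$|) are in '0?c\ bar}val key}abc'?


Regex special characters are: . * + ? [ ] ( ) { } \ ^ $ |
Scanning '0?c\ bar}val key}abc':
  pos 1: '?' -> SPECIAL
  pos 3: '\' -> SPECIAL
  pos 8: '}' -> SPECIAL
  pos 16: '}' -> SPECIAL
Special chars found: ['?', '\\', '}', '}']
Total: 4

4


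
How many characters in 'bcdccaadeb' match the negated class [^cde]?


Negated class [^cde] matches any char NOT in {c, d, e}
Scanning 'bcdccaadeb':
  pos 0: 'b' -> MATCH
  pos 1: 'c' -> no (excluded)
  pos 2: 'd' -> no (excluded)
  pos 3: 'c' -> no (excluded)
  pos 4: 'c' -> no (excluded)
  pos 5: 'a' -> MATCH
  pos 6: 'a' -> MATCH
  pos 7: 'd' -> no (excluded)
  pos 8: 'e' -> no (excluded)
  pos 9: 'b' -> MATCH
Total matches: 4

4


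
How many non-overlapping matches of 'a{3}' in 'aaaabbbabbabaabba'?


Pattern 'a{3}' matches exactly 3 consecutive a's (greedy, non-overlapping).
String: 'aaaabbbabbabaabba'
Scanning for runs of a's:
  Run at pos 0: 'aaaa' (length 4) -> 1 match(es)
  Run at pos 7: 'a' (length 1) -> 0 match(es)
  Run at pos 10: 'a' (length 1) -> 0 match(es)
  Run at pos 12: 'aa' (length 2) -> 0 match(es)
  Run at pos 16: 'a' (length 1) -> 0 match(es)
Matches found: ['aaa']
Total: 1

1


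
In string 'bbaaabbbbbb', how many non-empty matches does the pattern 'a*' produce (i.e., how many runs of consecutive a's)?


Pattern 'a*' matches zero or more a's. We want non-empty runs of consecutive a's.
String: 'bbaaabbbbbb'
Walking through the string to find runs of a's:
  Run 1: positions 2-4 -> 'aaa'
Non-empty runs found: ['aaa']
Count: 1

1


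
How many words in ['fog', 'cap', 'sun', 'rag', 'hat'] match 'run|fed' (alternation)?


Alternation 'run|fed' matches either 'run' or 'fed'.
Checking each word:
  'fog' -> no
  'cap' -> no
  'sun' -> no
  'rag' -> no
  'hat' -> no
Matches: []
Count: 0

0


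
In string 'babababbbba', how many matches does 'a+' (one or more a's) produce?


Pattern 'a+' matches one or more consecutive a's.
String: 'babababbbba'
Scanning for runs of a:
  Match 1: 'a' (length 1)
  Match 2: 'a' (length 1)
  Match 3: 'a' (length 1)
  Match 4: 'a' (length 1)
Total matches: 4

4


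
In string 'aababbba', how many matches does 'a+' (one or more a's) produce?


Pattern 'a+' matches one or more consecutive a's.
String: 'aababbba'
Scanning for runs of a:
  Match 1: 'aa' (length 2)
  Match 2: 'a' (length 1)
  Match 3: 'a' (length 1)
Total matches: 3

3


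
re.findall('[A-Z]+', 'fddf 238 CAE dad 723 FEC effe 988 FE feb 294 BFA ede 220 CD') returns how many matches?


Pattern '[A-Z]+' finds one or more uppercase letters.
Text: 'fddf 238 CAE dad 723 FEC effe 988 FE feb 294 BFA ede 220 CD'
Scanning for matches:
  Match 1: 'CAE'
  Match 2: 'FEC'
  Match 3: 'FE'
  Match 4: 'BFA'
  Match 5: 'CD'
Total matches: 5

5


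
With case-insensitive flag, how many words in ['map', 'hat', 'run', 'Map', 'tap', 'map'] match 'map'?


Case-insensitive matching: compare each word's lowercase form to 'map'.
  'map' -> lower='map' -> MATCH
  'hat' -> lower='hat' -> no
  'run' -> lower='run' -> no
  'Map' -> lower='map' -> MATCH
  'tap' -> lower='tap' -> no
  'map' -> lower='map' -> MATCH
Matches: ['map', 'Map', 'map']
Count: 3

3


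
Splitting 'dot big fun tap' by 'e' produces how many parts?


Splitting by 'e' breaks the string at each occurrence of the separator.
Text: 'dot big fun tap'
Parts after split:
  Part 1: 'dot big fun tap'
Total parts: 1

1


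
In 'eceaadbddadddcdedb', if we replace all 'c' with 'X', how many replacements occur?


re.sub('c', 'X', text) replaces every occurrence of 'c' with 'X'.
Text: 'eceaadbddadddcdedb'
Scanning for 'c':
  pos 1: 'c' -> replacement #1
  pos 13: 'c' -> replacement #2
Total replacements: 2

2


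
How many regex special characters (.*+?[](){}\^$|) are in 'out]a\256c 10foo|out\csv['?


Regex special characters are: . * + ? [ ] ( ) { } \ ^ $ |
Scanning 'out]a\256c 10foo|out\csv[':
  pos 3: ']' -> SPECIAL
  pos 5: '\' -> SPECIAL
  pos 16: '|' -> SPECIAL
  pos 20: '\' -> SPECIAL
  pos 24: '[' -> SPECIAL
Special chars found: [']', '\\', '|', '\\', '[']
Total: 5

5


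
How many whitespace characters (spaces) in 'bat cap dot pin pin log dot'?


\s matches whitespace characters (spaces, tabs, etc.).
Text: 'bat cap dot pin pin log dot'
This text has 7 words separated by spaces.
Number of spaces = number of words - 1 = 7 - 1 = 6

6


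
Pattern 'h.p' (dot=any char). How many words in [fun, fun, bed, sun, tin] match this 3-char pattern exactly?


Pattern 'h.p' means: starts with 'h', any single char, ends with 'p'.
Checking each word (must be exactly 3 chars):
  'fun' (len=3): no
  'fun' (len=3): no
  'bed' (len=3): no
  'sun' (len=3): no
  'tin' (len=3): no
Matching words: []
Total: 0

0


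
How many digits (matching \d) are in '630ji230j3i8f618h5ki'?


\d matches any digit 0-9.
Scanning '630ji230j3i8f618h5ki':
  pos 0: '6' -> DIGIT
  pos 1: '3' -> DIGIT
  pos 2: '0' -> DIGIT
  pos 5: '2' -> DIGIT
  pos 6: '3' -> DIGIT
  pos 7: '0' -> DIGIT
  pos 9: '3' -> DIGIT
  pos 11: '8' -> DIGIT
  pos 13: '6' -> DIGIT
  pos 14: '1' -> DIGIT
  pos 15: '8' -> DIGIT
  pos 17: '5' -> DIGIT
Digits found: ['6', '3', '0', '2', '3', '0', '3', '8', '6', '1', '8', '5']
Total: 12

12


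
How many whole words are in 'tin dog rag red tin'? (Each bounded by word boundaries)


Word boundaries (\b) mark the start/end of each word.
Text: 'tin dog rag red tin'
Splitting by whitespace:
  Word 1: 'tin'
  Word 2: 'dog'
  Word 3: 'rag'
  Word 4: 'red'
  Word 5: 'tin'
Total whole words: 5

5


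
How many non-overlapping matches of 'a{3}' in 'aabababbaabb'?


Pattern 'a{3}' matches exactly 3 consecutive a's (greedy, non-overlapping).
String: 'aabababbaabb'
Scanning for runs of a's:
  Run at pos 0: 'aa' (length 2) -> 0 match(es)
  Run at pos 3: 'a' (length 1) -> 0 match(es)
  Run at pos 5: 'a' (length 1) -> 0 match(es)
  Run at pos 8: 'aa' (length 2) -> 0 match(es)
Matches found: []
Total: 0

0


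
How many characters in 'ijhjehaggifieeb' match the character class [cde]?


Character class [cde] matches any of: {c, d, e}
Scanning string 'ijhjehaggifieeb' character by character:
  pos 0: 'i' -> no
  pos 1: 'j' -> no
  pos 2: 'h' -> no
  pos 3: 'j' -> no
  pos 4: 'e' -> MATCH
  pos 5: 'h' -> no
  pos 6: 'a' -> no
  pos 7: 'g' -> no
  pos 8: 'g' -> no
  pos 9: 'i' -> no
  pos 10: 'f' -> no
  pos 11: 'i' -> no
  pos 12: 'e' -> MATCH
  pos 13: 'e' -> MATCH
  pos 14: 'b' -> no
Total matches: 3

3


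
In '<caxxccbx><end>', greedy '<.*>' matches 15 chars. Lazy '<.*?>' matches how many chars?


Greedy '<.*>' tries to match as MUCH as possible.
Lazy '<.*?>' tries to match as LITTLE as possible.

String: '<caxxccbx><end>'
Greedy '<.*>' starts at first '<' and extends to the LAST '>': '<caxxccbx><end>' (15 chars)
Lazy '<.*?>' starts at first '<' and stops at the FIRST '>': '<caxxccbx>' (10 chars)

10


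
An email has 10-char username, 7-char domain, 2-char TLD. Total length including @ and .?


An email address has format: username@domain.tld
Username length: 10
'@' character: 1
Domain length: 7
'.' character: 1
TLD length: 2
Total = 10 + 1 + 7 + 1 + 2 = 21

21


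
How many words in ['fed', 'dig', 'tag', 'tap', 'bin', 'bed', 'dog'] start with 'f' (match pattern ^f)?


Pattern ^f anchors to start of word. Check which words begin with 'f':
  'fed' -> MATCH (starts with 'f')
  'dig' -> no
  'tag' -> no
  'tap' -> no
  'bin' -> no
  'bed' -> no
  'dog' -> no
Matching words: ['fed']
Count: 1

1


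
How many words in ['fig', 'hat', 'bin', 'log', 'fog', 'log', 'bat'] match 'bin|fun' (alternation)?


Alternation 'bin|fun' matches either 'bin' or 'fun'.
Checking each word:
  'fig' -> no
  'hat' -> no
  'bin' -> MATCH
  'log' -> no
  'fog' -> no
  'log' -> no
  'bat' -> no
Matches: ['bin']
Count: 1

1


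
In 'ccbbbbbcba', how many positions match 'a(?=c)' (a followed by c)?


Lookahead 'a(?=c)' matches 'a' only when followed by 'c'.
String: 'ccbbbbbcba'
Checking each position where char is 'a':
Matching positions: []
Count: 0

0


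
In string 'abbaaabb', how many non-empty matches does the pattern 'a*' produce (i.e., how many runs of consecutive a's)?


Pattern 'a*' matches zero or more a's. We want non-empty runs of consecutive a's.
String: 'abbaaabb'
Walking through the string to find runs of a's:
  Run 1: positions 0-0 -> 'a'
  Run 2: positions 3-5 -> 'aaa'
Non-empty runs found: ['a', 'aaa']
Count: 2

2


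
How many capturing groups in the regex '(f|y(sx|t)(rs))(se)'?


To count capturing groups, count each '(' that starts a group.
Pattern: '(f|y(sx|t)(rs))(se)'
Walking through the pattern:
  Position 0: '(' -> group #1
  Position 4: '(' -> group #2
  Position 10: '(' -> group #3
  Position 15: '(' -> group #4
Total capturing groups: 4

4


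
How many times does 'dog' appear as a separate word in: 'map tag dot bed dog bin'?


Scanning each word for exact match 'dog':
  Word 1: 'map' -> no
  Word 2: 'tag' -> no
  Word 3: 'dot' -> no
  Word 4: 'bed' -> no
  Word 5: 'dog' -> MATCH
  Word 6: 'bin' -> no
Total matches: 1

1


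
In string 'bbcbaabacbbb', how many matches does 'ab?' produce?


Pattern 'ab?' matches 'a' optionally followed by 'b'.
String: 'bbcbaabacbbb'
Scanning left to right for 'a' then checking next char:
  Match 1: 'a' (a not followed by b)
  Match 2: 'ab' (a followed by b)
  Match 3: 'a' (a not followed by b)
Total matches: 3

3


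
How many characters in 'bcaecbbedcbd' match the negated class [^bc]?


Negated class [^bc] matches any char NOT in {b, c}
Scanning 'bcaecbbedcbd':
  pos 0: 'b' -> no (excluded)
  pos 1: 'c' -> no (excluded)
  pos 2: 'a' -> MATCH
  pos 3: 'e' -> MATCH
  pos 4: 'c' -> no (excluded)
  pos 5: 'b' -> no (excluded)
  pos 6: 'b' -> no (excluded)
  pos 7: 'e' -> MATCH
  pos 8: 'd' -> MATCH
  pos 9: 'c' -> no (excluded)
  pos 10: 'b' -> no (excluded)
  pos 11: 'd' -> MATCH
Total matches: 5

5


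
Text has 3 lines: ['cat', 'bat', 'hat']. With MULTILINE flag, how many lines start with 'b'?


With MULTILINE flag, ^ matches the start of each line.
Lines: ['cat', 'bat', 'hat']
Checking which lines start with 'b':
  Line 1: 'cat' -> no
  Line 2: 'bat' -> MATCH
  Line 3: 'hat' -> no
Matching lines: ['bat']
Count: 1

1


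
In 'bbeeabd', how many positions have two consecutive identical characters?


Looking for consecutive identical characters in 'bbeeabd':
  pos 0-1: 'b' vs 'b' -> MATCH ('bb')
  pos 1-2: 'b' vs 'e' -> different
  pos 2-3: 'e' vs 'e' -> MATCH ('ee')
  pos 3-4: 'e' vs 'a' -> different
  pos 4-5: 'a' vs 'b' -> different
  pos 5-6: 'b' vs 'd' -> different
Consecutive identical pairs: ['bb', 'ee']
Count: 2

2


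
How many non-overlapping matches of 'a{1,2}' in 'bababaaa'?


Pattern 'a{1,2}' matches between 1 and 2 consecutive a's (greedy).
String: 'bababaaa'
Finding runs of a's and applying greedy matching:
  Run at pos 1: 'a' (length 1)
  Run at pos 3: 'a' (length 1)
  Run at pos 5: 'aaa' (length 3)
Matches: ['a', 'a', 'aa', 'a']
Count: 4

4


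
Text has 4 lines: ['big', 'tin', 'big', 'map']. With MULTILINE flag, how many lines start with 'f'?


With MULTILINE flag, ^ matches the start of each line.
Lines: ['big', 'tin', 'big', 'map']
Checking which lines start with 'f':
  Line 1: 'big' -> no
  Line 2: 'tin' -> no
  Line 3: 'big' -> no
  Line 4: 'map' -> no
Matching lines: []
Count: 0

0


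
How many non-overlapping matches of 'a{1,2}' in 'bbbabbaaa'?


Pattern 'a{1,2}' matches between 1 and 2 consecutive a's (greedy).
String: 'bbbabbaaa'
Finding runs of a's and applying greedy matching:
  Run at pos 3: 'a' (length 1)
  Run at pos 6: 'aaa' (length 3)
Matches: ['a', 'aa', 'a']
Count: 3

3


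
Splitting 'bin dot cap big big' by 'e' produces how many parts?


Splitting by 'e' breaks the string at each occurrence of the separator.
Text: 'bin dot cap big big'
Parts after split:
  Part 1: 'bin dot cap big big'
Total parts: 1

1


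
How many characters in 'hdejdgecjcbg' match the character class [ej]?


Character class [ej] matches any of: {e, j}
Scanning string 'hdejdgecjcbg' character by character:
  pos 0: 'h' -> no
  pos 1: 'd' -> no
  pos 2: 'e' -> MATCH
  pos 3: 'j' -> MATCH
  pos 4: 'd' -> no
  pos 5: 'g' -> no
  pos 6: 'e' -> MATCH
  pos 7: 'c' -> no
  pos 8: 'j' -> MATCH
  pos 9: 'c' -> no
  pos 10: 'b' -> no
  pos 11: 'g' -> no
Total matches: 4

4


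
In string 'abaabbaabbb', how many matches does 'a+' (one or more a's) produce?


Pattern 'a+' matches one or more consecutive a's.
String: 'abaabbaabbb'
Scanning for runs of a:
  Match 1: 'a' (length 1)
  Match 2: 'aa' (length 2)
  Match 3: 'aa' (length 2)
Total matches: 3

3


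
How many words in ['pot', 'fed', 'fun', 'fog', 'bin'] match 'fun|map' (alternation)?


Alternation 'fun|map' matches either 'fun' or 'map'.
Checking each word:
  'pot' -> no
  'fed' -> no
  'fun' -> MATCH
  'fog' -> no
  'bin' -> no
Matches: ['fun']
Count: 1

1


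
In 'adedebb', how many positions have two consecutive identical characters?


Looking for consecutive identical characters in 'adedebb':
  pos 0-1: 'a' vs 'd' -> different
  pos 1-2: 'd' vs 'e' -> different
  pos 2-3: 'e' vs 'd' -> different
  pos 3-4: 'd' vs 'e' -> different
  pos 4-5: 'e' vs 'b' -> different
  pos 5-6: 'b' vs 'b' -> MATCH ('bb')
Consecutive identical pairs: ['bb']
Count: 1

1


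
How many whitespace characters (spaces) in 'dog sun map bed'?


\s matches whitespace characters (spaces, tabs, etc.).
Text: 'dog sun map bed'
This text has 4 words separated by spaces.
Number of spaces = number of words - 1 = 4 - 1 = 3

3


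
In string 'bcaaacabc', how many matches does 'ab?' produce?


Pattern 'ab?' matches 'a' optionally followed by 'b'.
String: 'bcaaacabc'
Scanning left to right for 'a' then checking next char:
  Match 1: 'a' (a not followed by b)
  Match 2: 'a' (a not followed by b)
  Match 3: 'a' (a not followed by b)
  Match 4: 'ab' (a followed by b)
Total matches: 4

4


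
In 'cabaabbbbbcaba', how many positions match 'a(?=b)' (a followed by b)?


Lookahead 'a(?=b)' matches 'a' only when followed by 'b'.
String: 'cabaabbbbbcaba'
Checking each position where char is 'a':
  pos 1: 'a' -> MATCH (next='b')
  pos 3: 'a' -> no (next='a')
  pos 4: 'a' -> MATCH (next='b')
  pos 11: 'a' -> MATCH (next='b')
Matching positions: [1, 4, 11]
Count: 3

3


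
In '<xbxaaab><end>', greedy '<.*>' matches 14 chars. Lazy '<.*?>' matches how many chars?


Greedy '<.*>' tries to match as MUCH as possible.
Lazy '<.*?>' tries to match as LITTLE as possible.

String: '<xbxaaab><end>'
Greedy '<.*>' starts at first '<' and extends to the LAST '>': '<xbxaaab><end>' (14 chars)
Lazy '<.*?>' starts at first '<' and stops at the FIRST '>': '<xbxaaab>' (9 chars)

9


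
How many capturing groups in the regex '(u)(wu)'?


To count capturing groups, count each '(' that starts a group.
Pattern: '(u)(wu)'
Walking through the pattern:
  Position 0: '(' -> group #1
  Position 3: '(' -> group #2
Total capturing groups: 2

2


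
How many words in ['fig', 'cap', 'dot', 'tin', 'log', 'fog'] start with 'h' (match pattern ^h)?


Pattern ^h anchors to start of word. Check which words begin with 'h':
  'fig' -> no
  'cap' -> no
  'dot' -> no
  'tin' -> no
  'log' -> no
  'fog' -> no
Matching words: []
Count: 0

0


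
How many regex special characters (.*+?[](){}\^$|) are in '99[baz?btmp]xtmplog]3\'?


Regex special characters are: . * + ? [ ] ( ) { } \ ^ $ |
Scanning '99[baz?btmp]xtmplog]3\':
  pos 2: '[' -> SPECIAL
  pos 6: '?' -> SPECIAL
  pos 11: ']' -> SPECIAL
  pos 19: ']' -> SPECIAL
  pos 21: '\' -> SPECIAL
Special chars found: ['[', '?', ']', ']', '\\']
Total: 5

5


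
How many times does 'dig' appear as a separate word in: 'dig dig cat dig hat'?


Scanning each word for exact match 'dig':
  Word 1: 'dig' -> MATCH
  Word 2: 'dig' -> MATCH
  Word 3: 'cat' -> no
  Word 4: 'dig' -> MATCH
  Word 5: 'hat' -> no
Total matches: 3

3


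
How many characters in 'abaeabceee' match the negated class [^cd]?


Negated class [^cd] matches any char NOT in {c, d}
Scanning 'abaeabceee':
  pos 0: 'a' -> MATCH
  pos 1: 'b' -> MATCH
  pos 2: 'a' -> MATCH
  pos 3: 'e' -> MATCH
  pos 4: 'a' -> MATCH
  pos 5: 'b' -> MATCH
  pos 6: 'c' -> no (excluded)
  pos 7: 'e' -> MATCH
  pos 8: 'e' -> MATCH
  pos 9: 'e' -> MATCH
Total matches: 9

9


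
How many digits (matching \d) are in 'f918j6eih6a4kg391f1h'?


\d matches any digit 0-9.
Scanning 'f918j6eih6a4kg391f1h':
  pos 1: '9' -> DIGIT
  pos 2: '1' -> DIGIT
  pos 3: '8' -> DIGIT
  pos 5: '6' -> DIGIT
  pos 9: '6' -> DIGIT
  pos 11: '4' -> DIGIT
  pos 14: '3' -> DIGIT
  pos 15: '9' -> DIGIT
  pos 16: '1' -> DIGIT
  pos 18: '1' -> DIGIT
Digits found: ['9', '1', '8', '6', '6', '4', '3', '9', '1', '1']
Total: 10

10


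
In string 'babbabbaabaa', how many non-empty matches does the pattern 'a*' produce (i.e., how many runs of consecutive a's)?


Pattern 'a*' matches zero or more a's. We want non-empty runs of consecutive a's.
String: 'babbabbaabaa'
Walking through the string to find runs of a's:
  Run 1: positions 1-1 -> 'a'
  Run 2: positions 4-4 -> 'a'
  Run 3: positions 7-8 -> 'aa'
  Run 4: positions 10-11 -> 'aa'
Non-empty runs found: ['a', 'a', 'aa', 'aa']
Count: 4

4


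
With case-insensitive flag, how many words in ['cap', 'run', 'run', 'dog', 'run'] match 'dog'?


Case-insensitive matching: compare each word's lowercase form to 'dog'.
  'cap' -> lower='cap' -> no
  'run' -> lower='run' -> no
  'run' -> lower='run' -> no
  'dog' -> lower='dog' -> MATCH
  'run' -> lower='run' -> no
Matches: ['dog']
Count: 1

1


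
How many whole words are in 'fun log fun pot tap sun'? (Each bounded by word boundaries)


Word boundaries (\b) mark the start/end of each word.
Text: 'fun log fun pot tap sun'
Splitting by whitespace:
  Word 1: 'fun'
  Word 2: 'log'
  Word 3: 'fun'
  Word 4: 'pot'
  Word 5: 'tap'
  Word 6: 'sun'
Total whole words: 6

6


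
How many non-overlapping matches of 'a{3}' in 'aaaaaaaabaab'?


Pattern 'a{3}' matches exactly 3 consecutive a's (greedy, non-overlapping).
String: 'aaaaaaaabaab'
Scanning for runs of a's:
  Run at pos 0: 'aaaaaaaa' (length 8) -> 2 match(es)
  Run at pos 9: 'aa' (length 2) -> 0 match(es)
Matches found: ['aaa', 'aaa']
Total: 2

2


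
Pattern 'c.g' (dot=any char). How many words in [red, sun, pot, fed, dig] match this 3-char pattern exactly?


Pattern 'c.g' means: starts with 'c', any single char, ends with 'g'.
Checking each word (must be exactly 3 chars):
  'red' (len=3): no
  'sun' (len=3): no
  'pot' (len=3): no
  'fed' (len=3): no
  'dig' (len=3): no
Matching words: []
Total: 0

0


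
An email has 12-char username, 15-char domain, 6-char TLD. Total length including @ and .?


An email address has format: username@domain.tld
Username length: 12
'@' character: 1
Domain length: 15
'.' character: 1
TLD length: 6
Total = 12 + 1 + 15 + 1 + 6 = 35

35


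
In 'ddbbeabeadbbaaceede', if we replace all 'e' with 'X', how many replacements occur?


re.sub('e', 'X', text) replaces every occurrence of 'e' with 'X'.
Text: 'ddbbeabeadbbaaceede'
Scanning for 'e':
  pos 4: 'e' -> replacement #1
  pos 7: 'e' -> replacement #2
  pos 15: 'e' -> replacement #3
  pos 16: 'e' -> replacement #4
  pos 18: 'e' -> replacement #5
Total replacements: 5

5


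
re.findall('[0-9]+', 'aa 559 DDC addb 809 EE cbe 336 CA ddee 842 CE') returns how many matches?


Pattern '[0-9]+' finds one or more digits.
Text: 'aa 559 DDC addb 809 EE cbe 336 CA ddee 842 CE'
Scanning for matches:
  Match 1: '559'
  Match 2: '809'
  Match 3: '336'
  Match 4: '842'
Total matches: 4

4


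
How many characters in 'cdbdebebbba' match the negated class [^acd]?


Negated class [^acd] matches any char NOT in {a, c, d}
Scanning 'cdbdebebbba':
  pos 0: 'c' -> no (excluded)
  pos 1: 'd' -> no (excluded)
  pos 2: 'b' -> MATCH
  pos 3: 'd' -> no (excluded)
  pos 4: 'e' -> MATCH
  pos 5: 'b' -> MATCH
  pos 6: 'e' -> MATCH
  pos 7: 'b' -> MATCH
  pos 8: 'b' -> MATCH
  pos 9: 'b' -> MATCH
  pos 10: 'a' -> no (excluded)
Total matches: 7

7


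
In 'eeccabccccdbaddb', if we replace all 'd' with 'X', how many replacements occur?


re.sub('d', 'X', text) replaces every occurrence of 'd' with 'X'.
Text: 'eeccabccccdbaddb'
Scanning for 'd':
  pos 10: 'd' -> replacement #1
  pos 13: 'd' -> replacement #2
  pos 14: 'd' -> replacement #3
Total replacements: 3

3


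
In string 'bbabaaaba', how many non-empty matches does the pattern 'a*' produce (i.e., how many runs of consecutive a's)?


Pattern 'a*' matches zero or more a's. We want non-empty runs of consecutive a's.
String: 'bbabaaaba'
Walking through the string to find runs of a's:
  Run 1: positions 2-2 -> 'a'
  Run 2: positions 4-6 -> 'aaa'
  Run 3: positions 8-8 -> 'a'
Non-empty runs found: ['a', 'aaa', 'a']
Count: 3

3


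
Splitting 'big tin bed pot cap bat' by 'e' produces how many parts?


Splitting by 'e' breaks the string at each occurrence of the separator.
Text: 'big tin bed pot cap bat'
Parts after split:
  Part 1: 'big tin b'
  Part 2: 'd pot cap bat'
Total parts: 2

2


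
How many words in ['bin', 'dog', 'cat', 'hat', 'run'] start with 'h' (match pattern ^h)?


Pattern ^h anchors to start of word. Check which words begin with 'h':
  'bin' -> no
  'dog' -> no
  'cat' -> no
  'hat' -> MATCH (starts with 'h')
  'run' -> no
Matching words: ['hat']
Count: 1

1


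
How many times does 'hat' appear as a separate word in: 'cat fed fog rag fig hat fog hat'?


Scanning each word for exact match 'hat':
  Word 1: 'cat' -> no
  Word 2: 'fed' -> no
  Word 3: 'fog' -> no
  Word 4: 'rag' -> no
  Word 5: 'fig' -> no
  Word 6: 'hat' -> MATCH
  Word 7: 'fog' -> no
  Word 8: 'hat' -> MATCH
Total matches: 2

2


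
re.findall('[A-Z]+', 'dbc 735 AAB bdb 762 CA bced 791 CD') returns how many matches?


Pattern '[A-Z]+' finds one or more uppercase letters.
Text: 'dbc 735 AAB bdb 762 CA bced 791 CD'
Scanning for matches:
  Match 1: 'AAB'
  Match 2: 'CA'
  Match 3: 'CD'
Total matches: 3

3


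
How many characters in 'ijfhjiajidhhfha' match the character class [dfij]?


Character class [dfij] matches any of: {d, f, i, j}
Scanning string 'ijfhjiajidhhfha' character by character:
  pos 0: 'i' -> MATCH
  pos 1: 'j' -> MATCH
  pos 2: 'f' -> MATCH
  pos 3: 'h' -> no
  pos 4: 'j' -> MATCH
  pos 5: 'i' -> MATCH
  pos 6: 'a' -> no
  pos 7: 'j' -> MATCH
  pos 8: 'i' -> MATCH
  pos 9: 'd' -> MATCH
  pos 10: 'h' -> no
  pos 11: 'h' -> no
  pos 12: 'f' -> MATCH
  pos 13: 'h' -> no
  pos 14: 'a' -> no
Total matches: 9

9


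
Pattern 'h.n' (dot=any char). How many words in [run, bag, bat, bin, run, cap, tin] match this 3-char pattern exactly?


Pattern 'h.n' means: starts with 'h', any single char, ends with 'n'.
Checking each word (must be exactly 3 chars):
  'run' (len=3): no
  'bag' (len=3): no
  'bat' (len=3): no
  'bin' (len=3): no
  'run' (len=3): no
  'cap' (len=3): no
  'tin' (len=3): no
Matching words: []
Total: 0

0


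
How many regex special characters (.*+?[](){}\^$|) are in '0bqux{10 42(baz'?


Regex special characters are: . * + ? [ ] ( ) { } \ ^ $ |
Scanning '0bqux{10 42(baz':
  pos 5: '{' -> SPECIAL
  pos 11: '(' -> SPECIAL
Special chars found: ['{', '(']
Total: 2

2


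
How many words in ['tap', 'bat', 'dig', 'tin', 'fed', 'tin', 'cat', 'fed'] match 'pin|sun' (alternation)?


Alternation 'pin|sun' matches either 'pin' or 'sun'.
Checking each word:
  'tap' -> no
  'bat' -> no
  'dig' -> no
  'tin' -> no
  'fed' -> no
  'tin' -> no
  'cat' -> no
  'fed' -> no
Matches: []
Count: 0

0


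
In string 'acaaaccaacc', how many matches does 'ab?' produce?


Pattern 'ab?' matches 'a' optionally followed by 'b'.
String: 'acaaaccaacc'
Scanning left to right for 'a' then checking next char:
  Match 1: 'a' (a not followed by b)
  Match 2: 'a' (a not followed by b)
  Match 3: 'a' (a not followed by b)
  Match 4: 'a' (a not followed by b)
  Match 5: 'a' (a not followed by b)
  Match 6: 'a' (a not followed by b)
Total matches: 6

6


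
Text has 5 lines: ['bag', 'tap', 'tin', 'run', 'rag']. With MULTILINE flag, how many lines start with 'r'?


With MULTILINE flag, ^ matches the start of each line.
Lines: ['bag', 'tap', 'tin', 'run', 'rag']
Checking which lines start with 'r':
  Line 1: 'bag' -> no
  Line 2: 'tap' -> no
  Line 3: 'tin' -> no
  Line 4: 'run' -> MATCH
  Line 5: 'rag' -> MATCH
Matching lines: ['run', 'rag']
Count: 2

2


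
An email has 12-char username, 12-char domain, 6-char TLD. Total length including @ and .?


An email address has format: username@domain.tld
Username length: 12
'@' character: 1
Domain length: 12
'.' character: 1
TLD length: 6
Total = 12 + 1 + 12 + 1 + 6 = 32

32


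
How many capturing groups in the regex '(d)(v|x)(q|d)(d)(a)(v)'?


To count capturing groups, count each '(' that starts a group.
Pattern: '(d)(v|x)(q|d)(d)(a)(v)'
Walking through the pattern:
  Position 0: '(' -> group #1
  Position 3: '(' -> group #2
  Position 8: '(' -> group #3
  Position 13: '(' -> group #4
  Position 16: '(' -> group #5
  Position 19: '(' -> group #6
Total capturing groups: 6

6


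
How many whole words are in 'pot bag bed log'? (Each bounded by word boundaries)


Word boundaries (\b) mark the start/end of each word.
Text: 'pot bag bed log'
Splitting by whitespace:
  Word 1: 'pot'
  Word 2: 'bag'
  Word 3: 'bed'
  Word 4: 'log'
Total whole words: 4

4


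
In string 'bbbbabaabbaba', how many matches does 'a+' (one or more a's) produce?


Pattern 'a+' matches one or more consecutive a's.
String: 'bbbbabaabbaba'
Scanning for runs of a:
  Match 1: 'a' (length 1)
  Match 2: 'aa' (length 2)
  Match 3: 'a' (length 1)
  Match 4: 'a' (length 1)
Total matches: 4

4


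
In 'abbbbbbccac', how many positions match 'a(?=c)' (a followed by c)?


Lookahead 'a(?=c)' matches 'a' only when followed by 'c'.
String: 'abbbbbbccac'
Checking each position where char is 'a':
  pos 0: 'a' -> no (next='b')
  pos 9: 'a' -> MATCH (next='c')
Matching positions: [9]
Count: 1

1
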